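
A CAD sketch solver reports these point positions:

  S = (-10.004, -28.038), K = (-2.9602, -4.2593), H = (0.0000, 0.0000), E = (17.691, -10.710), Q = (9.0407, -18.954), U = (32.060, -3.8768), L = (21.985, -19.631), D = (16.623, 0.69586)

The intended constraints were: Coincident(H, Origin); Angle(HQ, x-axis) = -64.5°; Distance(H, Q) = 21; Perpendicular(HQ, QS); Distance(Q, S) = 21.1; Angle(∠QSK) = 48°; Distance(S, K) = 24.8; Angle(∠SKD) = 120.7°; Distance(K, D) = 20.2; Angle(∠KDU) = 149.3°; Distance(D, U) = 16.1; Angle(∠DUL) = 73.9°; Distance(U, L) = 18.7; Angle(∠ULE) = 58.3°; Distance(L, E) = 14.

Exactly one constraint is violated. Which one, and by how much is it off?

Distance(L, E) = 14 — off by 4.10.

H = (0.00, 0.00) ✓; HQ at -64.50° ✓; |HQ| = 21.00 ✓; ∠(HQ, QS) = 90.00° ✓; |QS| = 21.10 ✓; ∠QSK = 48.00° ✓; |SK| = 24.80 ✓; ∠SKD = 120.7° ✓; |KD| = 20.20 ✓; ∠KDU = 149.3° ✓; |DU| = 16.10 ✓; ∠DUL = 73.90° ✓; |UL| = 18.70 ✓; ∠ULE = 58.30° ✓; |LE| = 9.901 ✗.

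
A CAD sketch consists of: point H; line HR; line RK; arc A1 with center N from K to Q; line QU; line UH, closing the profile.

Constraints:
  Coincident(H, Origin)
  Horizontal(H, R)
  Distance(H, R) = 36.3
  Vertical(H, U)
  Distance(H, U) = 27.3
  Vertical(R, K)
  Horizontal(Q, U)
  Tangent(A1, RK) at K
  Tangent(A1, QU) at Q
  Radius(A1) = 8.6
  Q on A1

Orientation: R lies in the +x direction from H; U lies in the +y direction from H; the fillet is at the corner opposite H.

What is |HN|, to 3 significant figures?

33.4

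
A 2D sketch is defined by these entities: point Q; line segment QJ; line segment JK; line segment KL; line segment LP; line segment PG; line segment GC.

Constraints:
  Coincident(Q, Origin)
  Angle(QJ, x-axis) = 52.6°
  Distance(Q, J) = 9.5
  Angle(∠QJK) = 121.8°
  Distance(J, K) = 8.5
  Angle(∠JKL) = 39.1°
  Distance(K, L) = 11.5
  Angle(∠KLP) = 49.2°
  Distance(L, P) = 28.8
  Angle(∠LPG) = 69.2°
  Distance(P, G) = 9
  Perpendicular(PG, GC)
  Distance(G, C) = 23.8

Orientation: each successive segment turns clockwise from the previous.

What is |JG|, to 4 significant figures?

20.09

Q is at the origin; QJ runs at 52.6° with length 9.5, so J = (5.770, 7.547). ∠QJK = 121.8° gives JK at -5.600° from the x-axis; with |JK| = 8.5, K = (14.23, 6.717). ∠JKL = 39.1° gives KL at -146.5° from the x-axis; with |KL| = 11.5, L = (4.640, 0.3702). ∠KLP = 49.2° gives LP at 82.70° from the x-axis; with |LP| = 28.8, P = (8.299, 28.94). ∠LPG = 69.2° gives PG at -28.10° from the x-axis; with |PG| = 9.0, G = (16.24, 24.70). Then |JG| = |G − J| = 20.09.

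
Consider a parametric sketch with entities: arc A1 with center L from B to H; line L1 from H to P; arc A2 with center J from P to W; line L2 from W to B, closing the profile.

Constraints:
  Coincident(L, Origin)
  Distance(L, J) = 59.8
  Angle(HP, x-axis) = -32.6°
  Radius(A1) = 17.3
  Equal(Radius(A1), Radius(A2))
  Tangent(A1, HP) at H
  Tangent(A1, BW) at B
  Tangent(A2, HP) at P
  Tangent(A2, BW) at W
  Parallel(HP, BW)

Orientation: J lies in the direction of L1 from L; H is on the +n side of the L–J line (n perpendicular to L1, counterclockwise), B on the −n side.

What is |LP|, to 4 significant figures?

62.25

Tangency of A1 to both parallel lines with radius 17.3 puts H and B at L ± 17.3·n: H = (9.321, 14.57), B = (-9.321, -14.57). Equal radii place P and W the same way about J: P = J + 17.3·n = (59.70, -17.64), W = J − 17.3·n = (41.06, -46.79). Then |LP| = |P − L| = 62.25.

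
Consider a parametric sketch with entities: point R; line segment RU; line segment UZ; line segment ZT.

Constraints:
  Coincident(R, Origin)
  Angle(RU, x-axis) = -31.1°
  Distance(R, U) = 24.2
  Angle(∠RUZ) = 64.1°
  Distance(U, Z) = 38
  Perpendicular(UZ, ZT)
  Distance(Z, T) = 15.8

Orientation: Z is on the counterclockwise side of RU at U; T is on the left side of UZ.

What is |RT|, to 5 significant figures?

28.071

∠RUZ = 64.1°, so UZ runs at -31.1° + (180° − 64.1°) = 84.800° from the x-axis; with |UZ| = 38.0, Z = U + 38.0·(cos 84.800°, sin 84.800°) = (24.166, 25.344). UZ is perpendicular to ZT; with |ZT| = 15.8 on the left of UZ, T = Z + 15.8·(-0.99588, 0.090633) = (8.4307, 26.775). Then |RT| = |T − R| = 28.071.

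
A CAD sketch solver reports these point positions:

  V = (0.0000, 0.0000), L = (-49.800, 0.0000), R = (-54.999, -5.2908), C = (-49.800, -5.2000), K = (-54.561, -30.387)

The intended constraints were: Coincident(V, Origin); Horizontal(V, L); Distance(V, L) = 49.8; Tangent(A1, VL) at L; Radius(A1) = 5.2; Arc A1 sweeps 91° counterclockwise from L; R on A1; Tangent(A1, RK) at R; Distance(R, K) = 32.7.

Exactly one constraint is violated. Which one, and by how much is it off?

Distance(R, K) = 32.7 — off by 7.60.

V = (0.00, 0.00) ✓; V.y = 0.00, L.y = 0.00 ✓; |VL| = 49.80 ✓; ∠(CL, LV) = 90.00° ✓; |CL| = 5.200 ✓; bearing(C→R) − bearing(C→L) = 91.00° ✓; |CR| = 5.200 ✓; ∠(CR, RK) = 90.00° ✓; |RK| = 25.10 ✗.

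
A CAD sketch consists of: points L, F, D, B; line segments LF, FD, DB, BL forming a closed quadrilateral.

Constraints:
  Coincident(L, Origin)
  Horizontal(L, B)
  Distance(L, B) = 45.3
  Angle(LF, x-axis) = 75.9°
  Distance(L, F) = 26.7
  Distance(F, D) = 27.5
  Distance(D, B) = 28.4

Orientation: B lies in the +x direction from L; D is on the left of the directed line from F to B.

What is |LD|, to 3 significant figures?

42.8

Checks: |LB| = 45.30 ✓; |LF| = 26.70 ✓; |FD| = 27.50 ✓; |DB| = 28.40 ✓.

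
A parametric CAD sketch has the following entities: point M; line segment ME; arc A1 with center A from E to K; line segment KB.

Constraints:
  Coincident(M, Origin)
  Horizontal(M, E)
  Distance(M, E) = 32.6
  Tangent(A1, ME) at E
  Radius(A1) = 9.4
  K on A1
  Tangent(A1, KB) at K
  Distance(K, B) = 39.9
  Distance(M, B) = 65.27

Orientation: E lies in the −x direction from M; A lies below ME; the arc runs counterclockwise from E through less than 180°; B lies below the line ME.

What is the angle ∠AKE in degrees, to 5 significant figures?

45.782°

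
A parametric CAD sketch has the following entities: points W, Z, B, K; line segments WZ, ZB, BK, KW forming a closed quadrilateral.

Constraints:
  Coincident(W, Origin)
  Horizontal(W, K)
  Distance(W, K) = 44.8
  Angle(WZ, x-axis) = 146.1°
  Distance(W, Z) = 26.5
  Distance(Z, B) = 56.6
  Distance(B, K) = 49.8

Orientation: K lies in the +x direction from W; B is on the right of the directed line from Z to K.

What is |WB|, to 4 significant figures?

34.24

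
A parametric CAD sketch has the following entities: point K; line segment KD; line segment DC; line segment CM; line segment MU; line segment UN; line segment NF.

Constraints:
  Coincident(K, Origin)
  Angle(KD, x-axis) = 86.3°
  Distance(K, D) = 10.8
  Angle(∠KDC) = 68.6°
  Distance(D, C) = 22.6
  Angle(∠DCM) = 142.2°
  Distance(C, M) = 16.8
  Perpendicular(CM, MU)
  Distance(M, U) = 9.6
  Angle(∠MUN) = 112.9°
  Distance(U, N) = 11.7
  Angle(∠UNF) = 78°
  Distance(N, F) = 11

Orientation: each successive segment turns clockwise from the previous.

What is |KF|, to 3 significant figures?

20.3

K is at the origin; KD runs at 86.3° with length 10.8, so D = (0.697, 10.8). ∠KDC = 68.6° gives DC at -25.1° from the x-axis; with |DC| = 22.6, C = (21.2, 1.19). ∠DCM = 142.2° gives CM at -62.9° from the x-axis; with |CM| = 16.8, M = (28.8, -13.8). CM is perpendicular to MU, so MU runs at -153°; with |MU| = 9.6, U = (20.3, -18.1). ∠MUN = 112.9° gives UN at 140° from the x-axis; with |UN| = 11.7, N = (11.3, -10.6). ∠UNF = 78.0° gives NF at 38.0° from the x-axis; with |NF| = 11.0, F = (20.0, -3.85). Then |KF| = |F − K| = 20.3.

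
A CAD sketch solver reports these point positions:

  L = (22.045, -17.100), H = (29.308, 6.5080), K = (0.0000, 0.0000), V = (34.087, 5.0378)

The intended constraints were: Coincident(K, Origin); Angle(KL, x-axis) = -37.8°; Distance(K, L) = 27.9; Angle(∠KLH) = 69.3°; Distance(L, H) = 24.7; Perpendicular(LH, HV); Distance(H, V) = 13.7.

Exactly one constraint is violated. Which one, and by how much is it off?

Distance(H, V) = 13.7 — off by 8.70.

K = (0.00, 0.00) ✓; KL at -37.80° ✓; |KL| = 27.90 ✓; ∠KLH = 69.30° ✓; |LH| = 24.70 ✓; ∠(LH, HV) = 90.00° ✓; |HV| = 5.000 ✗.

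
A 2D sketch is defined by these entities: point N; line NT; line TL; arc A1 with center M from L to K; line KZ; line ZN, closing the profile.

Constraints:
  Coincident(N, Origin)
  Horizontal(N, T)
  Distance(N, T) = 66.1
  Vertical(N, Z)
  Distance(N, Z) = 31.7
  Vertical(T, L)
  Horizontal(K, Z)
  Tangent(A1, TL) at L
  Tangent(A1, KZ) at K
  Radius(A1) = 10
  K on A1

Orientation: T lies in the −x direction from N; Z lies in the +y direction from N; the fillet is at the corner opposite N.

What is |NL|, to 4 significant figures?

69.57

N is at the origin; NT is horizontal with |NT| = 66.1 and T on the −x side, so T = (-66.10, 0.000). NZ is vertical with |NZ| = 31.7 and Z on the +y side, so Z = (0.000, 31.70). The virtual corner opposite N is at (-66.10, 31.70). The tangent condition forces ML to be normal to TL and the tangent condition forces MK to be normal to KZ, with radius 10.0, so the center M sits 10.0 in from both sides at M = (-56.10, 21.70). That places the tangent points at L = (-66.10, 21.70) on TL and K = (-56.10, 31.70) on KZ. Then |NL| = |L − N| = 69.57.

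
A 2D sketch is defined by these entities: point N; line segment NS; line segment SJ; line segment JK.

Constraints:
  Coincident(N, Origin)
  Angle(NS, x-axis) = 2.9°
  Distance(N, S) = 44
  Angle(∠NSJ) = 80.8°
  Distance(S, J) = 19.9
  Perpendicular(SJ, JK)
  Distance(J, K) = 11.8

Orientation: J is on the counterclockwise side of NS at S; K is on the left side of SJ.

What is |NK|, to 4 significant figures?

34.15

∠NSJ = 80.8°, so SJ runs at 2.9° + (180° − 80.8°) = 102.1° from the x-axis; with |SJ| = 19.9, J = S + 19.9·(cos 102.1°, sin 102.1°) = (39.77, 21.68). The perpendicularity gives JK at right angles to SJ; with |JK| = 11.8 on the left of SJ, K = J + 11.8·(-0.9778, -0.2096) = (28.23, 19.21). Then |NK| = |K − N| = 34.15.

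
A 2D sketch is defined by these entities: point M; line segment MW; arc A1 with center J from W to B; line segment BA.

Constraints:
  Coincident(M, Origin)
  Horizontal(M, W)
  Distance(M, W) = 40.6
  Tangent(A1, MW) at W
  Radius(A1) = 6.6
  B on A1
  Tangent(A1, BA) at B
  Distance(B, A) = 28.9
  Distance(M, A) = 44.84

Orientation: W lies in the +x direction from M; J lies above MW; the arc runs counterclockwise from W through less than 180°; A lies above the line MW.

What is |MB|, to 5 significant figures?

47.148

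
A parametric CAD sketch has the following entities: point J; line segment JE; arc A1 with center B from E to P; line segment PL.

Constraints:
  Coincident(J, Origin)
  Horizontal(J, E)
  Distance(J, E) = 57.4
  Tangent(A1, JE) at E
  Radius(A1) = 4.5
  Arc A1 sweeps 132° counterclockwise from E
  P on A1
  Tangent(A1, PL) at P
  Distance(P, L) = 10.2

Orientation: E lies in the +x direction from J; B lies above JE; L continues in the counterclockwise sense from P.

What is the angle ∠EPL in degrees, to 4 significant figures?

114.0°

J is at the origin; JE is horizontal with |JE| = 57.4 and E on the +x side, so E = (57.40, 0.000). Since A1 is tangent to JE there, BE ⟂ JE, so B = E + (0, 4.5) = (57.40, 4.500). On A1, E sits at bearing -90° from B; a 132° counterclockwise sweep puts P at bearing 42°, so P = B + 4.5·(cos 42°, sin 42°) = (60.74, 7.511). Tangency of A1 to PL means the radius BP is perpendicular to PL, so PL runs along (−sin 42°, cos 42°); with |PL| = 10.2, L = (53.92, 15.09). Then cos ∠EPL = PE·PL / (|PE||PL|), giving 114.0°.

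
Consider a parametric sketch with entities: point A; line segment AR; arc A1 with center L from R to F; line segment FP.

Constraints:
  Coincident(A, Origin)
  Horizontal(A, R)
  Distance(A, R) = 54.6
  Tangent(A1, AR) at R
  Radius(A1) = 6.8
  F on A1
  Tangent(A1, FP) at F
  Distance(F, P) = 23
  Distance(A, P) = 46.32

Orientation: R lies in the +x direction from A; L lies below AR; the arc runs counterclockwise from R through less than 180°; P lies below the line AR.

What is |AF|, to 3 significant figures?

48.6

A is at the origin; A and R share the same y with |AR| = 54.6 and R on the +x side, so R = (54.6, 0.00). Tangency of A1 to AR means the radius LR is perpendicular to AR, so L = R + (0, -6.8) = (54.6, -6.80). Since LF ⟂ FP (tangency), |LP| = √(6.8² + 23.0²) = 24.0 regardless of where F sits on A1. So P lies on both circle(A, 46.32) and circle(L, 24.0); the below-AR intersection is P = (39.0, -25.0). F is the foot of the tangent from P: F = (48.4, -4.02).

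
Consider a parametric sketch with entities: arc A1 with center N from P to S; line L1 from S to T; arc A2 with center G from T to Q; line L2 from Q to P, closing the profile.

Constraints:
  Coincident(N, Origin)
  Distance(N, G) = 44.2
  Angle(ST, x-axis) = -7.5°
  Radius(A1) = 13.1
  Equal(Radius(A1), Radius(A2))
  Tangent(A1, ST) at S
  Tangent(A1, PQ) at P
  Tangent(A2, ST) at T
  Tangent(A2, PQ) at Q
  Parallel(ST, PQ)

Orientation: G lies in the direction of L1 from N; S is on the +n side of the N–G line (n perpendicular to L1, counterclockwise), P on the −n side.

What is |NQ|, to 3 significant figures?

46.1

The slot axis is L1's direction at -7.5°, so u = (cos -7.5°, sin -7.5°) = (0.991, -0.131) and n = (−sin -7.5°, cos -7.5°) = (0.131, 0.991). N is at the origin and G lies 44.2 along u from N, so G = 44.2·u = (43.8, -5.77). Tangency of A1 to both parallel lines with radius 13.1 puts S and P at N ± 13.1·n: S = (1.71, 13.0), P = (-1.71, -13.0). Equal radii place T and Q the same way about G: T = G + 13.1·n = (45.5, 7.22), Q = G − 13.1·n = (42.1, -18.8). Then |NQ| = |Q − N| = 46.1.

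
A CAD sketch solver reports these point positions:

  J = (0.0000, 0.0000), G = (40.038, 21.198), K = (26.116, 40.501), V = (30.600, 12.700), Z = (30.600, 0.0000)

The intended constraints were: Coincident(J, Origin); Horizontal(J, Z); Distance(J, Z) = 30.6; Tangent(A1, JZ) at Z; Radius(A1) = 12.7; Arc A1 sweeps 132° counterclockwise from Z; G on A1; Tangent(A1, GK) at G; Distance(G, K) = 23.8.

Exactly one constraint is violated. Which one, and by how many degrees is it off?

Tangent(A1, GK) at G — off by 6.20°.

J = (0.00, 0.00) ✓; J.y = 0.00, Z.y = 0.00 ✓; |JZ| = 30.60 ✓; ∠(VZ, ZJ) = 90.00° ✓; |VZ| = 12.70 ✓; bearing(V→G) − bearing(V→Z) = 132.0° ✓; |VG| = 12.70 ✓; ∠(VG, GK) = 96.20° ✗; |GK| = 23.80 ✓.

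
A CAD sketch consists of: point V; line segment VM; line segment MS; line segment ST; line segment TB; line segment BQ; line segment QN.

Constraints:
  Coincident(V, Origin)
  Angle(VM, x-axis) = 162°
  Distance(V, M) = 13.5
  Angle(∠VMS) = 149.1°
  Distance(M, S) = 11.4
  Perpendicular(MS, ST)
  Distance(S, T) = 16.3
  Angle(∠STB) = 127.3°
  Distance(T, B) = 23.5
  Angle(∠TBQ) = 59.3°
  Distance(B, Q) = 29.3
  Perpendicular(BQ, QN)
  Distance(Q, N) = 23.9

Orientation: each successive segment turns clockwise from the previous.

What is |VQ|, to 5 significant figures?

5.5748

V is at the origin; VM runs at 162.0° with length 13.5, so M = (-12.839, 4.1717). ∠VMS = 149.1° gives MS at 131.10° from the x-axis; with |MS| = 11.4, S = (-20.333, 12.762). MS is perpendicular to ST, so ST runs at 41.100°; with |ST| = 16.3, T = (-8.0503, 23.478). ∠STB = 127.3° gives TB at -11.600° from the x-axis; with |TB| = 23.5, B = (14.970, 18.752). ∠TBQ = 59.3° gives BQ at -132.30° from the x-axis; with |BQ| = 29.3, Q = (-4.7495, -2.9190). Then |VQ| = |Q − V| = 5.5748.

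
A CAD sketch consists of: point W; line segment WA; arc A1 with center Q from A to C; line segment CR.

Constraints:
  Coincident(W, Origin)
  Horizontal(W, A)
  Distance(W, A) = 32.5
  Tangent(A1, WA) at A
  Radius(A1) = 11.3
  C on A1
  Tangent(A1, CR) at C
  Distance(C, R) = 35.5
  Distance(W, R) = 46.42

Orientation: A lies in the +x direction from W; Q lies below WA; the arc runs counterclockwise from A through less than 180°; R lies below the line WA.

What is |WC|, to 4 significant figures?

23.28

Checks: W = (0.00, 0.00) ✓; |QA| = 11.30 ✓; |QC| = 11.30 ✓; ∠(QC, CR) = 90.00° ✓; |CR| = 35.50 ✓; |WR| = 46.42 ✓.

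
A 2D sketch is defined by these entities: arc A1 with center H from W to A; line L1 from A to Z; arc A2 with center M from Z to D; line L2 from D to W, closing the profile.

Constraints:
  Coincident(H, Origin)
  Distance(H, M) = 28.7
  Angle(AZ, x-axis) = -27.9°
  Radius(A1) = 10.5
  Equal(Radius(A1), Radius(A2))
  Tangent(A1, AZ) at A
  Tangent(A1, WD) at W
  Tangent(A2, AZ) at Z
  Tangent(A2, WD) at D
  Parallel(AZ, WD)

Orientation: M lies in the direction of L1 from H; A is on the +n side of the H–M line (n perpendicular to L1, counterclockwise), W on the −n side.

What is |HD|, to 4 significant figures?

30.56

Tangency of A1 to both parallel lines with radius 10.5 puts A and W at H ± 10.5·n: A = (4.913, 9.280), W = (-4.913, -9.280). Equal radii place Z and D the same way about M: Z = M + 10.5·n = (30.28, -4.150), D = M − 10.5·n = (20.45, -22.71). Then |HD| = |D − H| = 30.56.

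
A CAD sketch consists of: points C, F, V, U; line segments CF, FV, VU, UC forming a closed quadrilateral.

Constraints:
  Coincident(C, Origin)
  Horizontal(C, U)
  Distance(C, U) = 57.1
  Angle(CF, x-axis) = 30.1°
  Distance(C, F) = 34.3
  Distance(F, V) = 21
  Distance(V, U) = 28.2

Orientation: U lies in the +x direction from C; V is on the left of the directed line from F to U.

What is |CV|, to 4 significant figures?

55.28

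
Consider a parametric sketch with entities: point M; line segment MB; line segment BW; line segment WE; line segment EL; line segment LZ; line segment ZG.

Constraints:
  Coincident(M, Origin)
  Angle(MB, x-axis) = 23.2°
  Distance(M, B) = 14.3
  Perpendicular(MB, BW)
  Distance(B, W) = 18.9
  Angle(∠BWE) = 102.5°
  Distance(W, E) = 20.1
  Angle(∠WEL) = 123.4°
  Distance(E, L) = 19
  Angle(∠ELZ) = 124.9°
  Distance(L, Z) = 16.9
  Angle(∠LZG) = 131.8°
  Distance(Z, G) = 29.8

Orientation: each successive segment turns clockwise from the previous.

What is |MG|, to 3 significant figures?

24.4

M is at the origin; MB runs at 23.2° with length 14.3, so B = (13.1, 5.63). The perpendicularity gives BW at right angles to MB, so BW runs at -66.8°; with |BW| = 18.9, W = (20.6, -11.7). ∠BWE = 102.5° gives WE at -144° from the x-axis; with |WE| = 20.1, E = (4.27, -23.5). ∠WEL = 123.4° gives EL at 159° from the x-axis; with |EL| = 19.0, L = (-13.5, -16.7). ∠ELZ = 124.9° gives LZ at 104° from the x-axis; with |LZ| = 16.9, Z = (-17.6, -0.291). ∠LZG = 131.8° gives ZG at 55.8° from the x-axis; with |ZG| = 29.8, G = (-0.822, 24.4). Then |MG| = |G − M| = 24.4.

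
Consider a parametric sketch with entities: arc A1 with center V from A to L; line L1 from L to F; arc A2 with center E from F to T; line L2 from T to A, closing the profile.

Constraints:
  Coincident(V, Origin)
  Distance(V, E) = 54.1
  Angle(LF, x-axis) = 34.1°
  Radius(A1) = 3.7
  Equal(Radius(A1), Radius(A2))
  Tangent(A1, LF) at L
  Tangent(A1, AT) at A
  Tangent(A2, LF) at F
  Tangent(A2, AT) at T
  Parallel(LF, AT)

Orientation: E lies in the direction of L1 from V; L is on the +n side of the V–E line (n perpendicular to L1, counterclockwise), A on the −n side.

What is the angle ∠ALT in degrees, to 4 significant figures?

82.21°

Tangency of A1 to both parallel lines with radius 3.7 puts L and A at V ± 3.7·n: L = (-2.074, 3.064), A = (2.074, -3.064). Equal radii place F and T the same way about E: F = E + 3.7·n = (42.72, 33.39), T = E − 3.7·n = (46.87, 27.27). Then cos ∠ALT = LA·LT / (|LA||LT|), giving 82.21°.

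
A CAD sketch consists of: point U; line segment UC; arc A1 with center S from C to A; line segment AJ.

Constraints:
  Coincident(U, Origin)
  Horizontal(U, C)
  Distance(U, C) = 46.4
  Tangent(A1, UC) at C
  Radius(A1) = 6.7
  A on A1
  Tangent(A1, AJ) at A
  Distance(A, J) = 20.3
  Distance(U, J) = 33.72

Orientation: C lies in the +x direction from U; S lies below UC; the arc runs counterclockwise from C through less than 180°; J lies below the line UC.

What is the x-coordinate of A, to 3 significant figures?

41.2

Checks: ∠(SC, CU) = 90.00° ✓; |SC| = 6.700 ✓; |SA| = 6.700 ✓; ∠(SA, AJ) = 90.00° ✓; |AJ| = 20.30 ✓; |UJ| = 33.72 ✓.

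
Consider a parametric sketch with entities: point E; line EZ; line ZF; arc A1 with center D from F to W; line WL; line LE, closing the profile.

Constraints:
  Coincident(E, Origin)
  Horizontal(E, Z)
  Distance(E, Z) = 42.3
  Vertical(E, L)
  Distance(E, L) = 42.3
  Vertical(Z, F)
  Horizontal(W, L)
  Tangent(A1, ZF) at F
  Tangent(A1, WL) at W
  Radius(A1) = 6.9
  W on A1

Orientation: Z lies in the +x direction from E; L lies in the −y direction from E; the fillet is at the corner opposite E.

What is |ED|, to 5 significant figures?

50.063

E is at the origin; EZ is horizontal with |EZ| = 42.3 and Z on the +x side, so Z = (42.300, 0.0000). EL is vertical with |EL| = 42.3 and L on the −y side, so L = (0.0000, -42.300). The virtual corner opposite E is at (42.300, -42.300). Tangency of A1 to ZF means the radius DF is perpendicular to ZF and since A1 is tangent to WL there, DW ⟂ WL, with radius 6.9, so the center D sits 6.9 in from both sides at D = (35.400, -35.400). Then |ED| = |D − E| = 50.063.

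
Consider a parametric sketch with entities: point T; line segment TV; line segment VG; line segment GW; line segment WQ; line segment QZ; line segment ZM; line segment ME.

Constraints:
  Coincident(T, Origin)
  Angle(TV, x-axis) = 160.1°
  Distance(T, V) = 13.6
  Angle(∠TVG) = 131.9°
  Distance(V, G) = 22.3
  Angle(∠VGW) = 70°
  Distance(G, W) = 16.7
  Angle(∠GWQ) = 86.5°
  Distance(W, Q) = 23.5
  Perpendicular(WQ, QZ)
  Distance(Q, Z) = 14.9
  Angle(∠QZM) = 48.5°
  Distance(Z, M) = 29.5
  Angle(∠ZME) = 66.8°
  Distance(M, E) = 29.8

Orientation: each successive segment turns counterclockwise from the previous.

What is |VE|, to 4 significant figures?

26.08

∠QZM = 48.5° gives ZM at -86.80° from the x-axis; with |ZM| = 29.5, M = (-15.47, -18.82). ∠ZME = 66.8° gives ME at 26.40° from the x-axis; with |ME| = 29.8, E = (11.22, -5.567). Then |VE| = |E − V| = 26.08.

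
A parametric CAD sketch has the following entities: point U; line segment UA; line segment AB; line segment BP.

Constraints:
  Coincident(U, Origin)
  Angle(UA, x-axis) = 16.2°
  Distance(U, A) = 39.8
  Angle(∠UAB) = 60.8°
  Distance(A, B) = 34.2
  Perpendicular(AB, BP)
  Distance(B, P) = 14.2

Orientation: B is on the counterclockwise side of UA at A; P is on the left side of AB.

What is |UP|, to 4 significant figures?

25.31

∠UAB = 60.8°, so AB runs at 16.2° + (180° − 60.8°) = 135.4° from the x-axis; with |AB| = 34.2, B = A + 34.2·(cos 135.4°, sin 135.4°) = (13.87, 35.12). AB is perpendicular to BP; with |BP| = 14.2 on the left of AB, P = B + 14.2·(-0.7022, -0.7120) = (3.898, 25.01). Then |UP| = |P − U| = 25.31.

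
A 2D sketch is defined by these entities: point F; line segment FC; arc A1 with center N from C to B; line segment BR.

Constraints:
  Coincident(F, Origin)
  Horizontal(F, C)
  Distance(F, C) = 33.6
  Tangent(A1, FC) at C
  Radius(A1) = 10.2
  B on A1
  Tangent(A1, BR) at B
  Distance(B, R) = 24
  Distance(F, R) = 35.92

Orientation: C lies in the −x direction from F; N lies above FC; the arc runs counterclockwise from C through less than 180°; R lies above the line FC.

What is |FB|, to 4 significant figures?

24.94

Checks: |NC| = 10.20 ✓; |NB| = 10.20 ✓; ∠(NB, BR) = 90.00° ✓; |BR| = 24.00 ✓; |FR| = 35.92 ✓.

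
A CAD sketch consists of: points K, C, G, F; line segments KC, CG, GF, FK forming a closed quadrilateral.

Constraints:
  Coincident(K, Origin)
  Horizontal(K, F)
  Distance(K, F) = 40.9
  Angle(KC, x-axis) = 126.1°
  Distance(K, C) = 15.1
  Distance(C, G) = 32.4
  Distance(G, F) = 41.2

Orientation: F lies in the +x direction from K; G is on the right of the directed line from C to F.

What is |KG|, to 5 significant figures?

18.039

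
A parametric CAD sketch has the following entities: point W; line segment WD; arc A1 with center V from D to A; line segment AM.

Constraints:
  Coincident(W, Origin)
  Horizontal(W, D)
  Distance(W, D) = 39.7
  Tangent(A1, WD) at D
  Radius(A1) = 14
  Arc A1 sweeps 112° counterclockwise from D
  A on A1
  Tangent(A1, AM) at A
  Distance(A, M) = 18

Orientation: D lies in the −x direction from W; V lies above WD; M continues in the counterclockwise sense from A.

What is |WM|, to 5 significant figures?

49.102

W is at the origin; W and D share the same y with |WD| = 39.7 and D on the −x side, so D = (-39.700, 0.0000). A1 meets WD tangentially, so VD is at right angles to WD, so V = D + (0, 14) = (-39.700, 14.000). On A1, D sits at bearing -90° from V; a 112° counterclockwise sweep puts A at bearing 22°, so A = V + 14.0·(cos 22°, sin 22°) = (-26.719, 19.244). A1 meets AM tangentially, so VA is at right angles to AM, so AM runs along (−sin 22°, cos 22°); with |AM| = 18.0, M = (-33.462, 35.934). Then |WM| = |M − W| = 49.102.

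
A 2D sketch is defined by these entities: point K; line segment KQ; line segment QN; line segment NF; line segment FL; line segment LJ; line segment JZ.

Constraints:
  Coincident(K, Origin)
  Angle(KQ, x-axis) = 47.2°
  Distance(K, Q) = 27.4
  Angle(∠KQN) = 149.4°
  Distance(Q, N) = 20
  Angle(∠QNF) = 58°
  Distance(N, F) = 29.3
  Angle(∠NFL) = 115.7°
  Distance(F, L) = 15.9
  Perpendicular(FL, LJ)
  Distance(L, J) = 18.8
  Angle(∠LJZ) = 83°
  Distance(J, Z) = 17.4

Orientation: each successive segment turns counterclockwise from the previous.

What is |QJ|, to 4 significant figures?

10.27

K is at the origin; KQ runs at 47.2° with length 27.4, so Q = (18.62, 20.10). ∠KQN = 149.4° gives QN at 77.80° from the x-axis; with |QN| = 20.0, N = (22.84, 39.65). ∠QNF = 58.0° gives NF at -160.2° from the x-axis; with |NF| = 29.3, F = (-4.725, 29.73). ∠NFL = 115.7° gives FL at -95.90° from the x-axis; with |FL| = 15.9, L = (-6.359, 13.91). FL ⟂ LJ, so LJ runs at -5.900°; with |LJ| = 18.8, J = (12.34, 11.98). Then |QJ| = |J − Q| = 10.27.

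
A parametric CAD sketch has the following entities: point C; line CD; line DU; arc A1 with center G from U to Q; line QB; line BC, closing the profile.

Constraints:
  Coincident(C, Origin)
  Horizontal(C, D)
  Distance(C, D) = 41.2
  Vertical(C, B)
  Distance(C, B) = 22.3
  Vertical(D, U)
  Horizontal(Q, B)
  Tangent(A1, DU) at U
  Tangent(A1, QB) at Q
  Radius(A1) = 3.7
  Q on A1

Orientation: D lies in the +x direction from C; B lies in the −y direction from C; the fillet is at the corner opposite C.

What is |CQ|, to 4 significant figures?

43.63

The virtual corner opposite C is at (41.20, -22.30). Since A1 is tangent to DU there, GU ⟂ DU and the tangent condition forces GQ to be normal to QB, with radius 3.7, so the center G sits 3.7 in from both sides at G = (37.50, -18.60). That places the tangent points at U = (41.20, -18.60) on DU and Q = (37.50, -22.30) on QB. Then |CQ| = |Q − C| = 43.63.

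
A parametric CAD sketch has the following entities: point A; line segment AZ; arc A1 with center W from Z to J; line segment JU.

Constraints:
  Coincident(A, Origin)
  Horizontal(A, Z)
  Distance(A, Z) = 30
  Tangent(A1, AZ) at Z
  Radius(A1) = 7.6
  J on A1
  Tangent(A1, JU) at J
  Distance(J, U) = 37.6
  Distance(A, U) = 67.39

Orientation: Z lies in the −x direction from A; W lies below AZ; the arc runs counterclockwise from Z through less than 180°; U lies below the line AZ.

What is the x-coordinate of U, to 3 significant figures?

-58.8

A is at the origin; AZ is horizontal with |AZ| = 30.0 and Z on the −x side, so Z = (-30.0, 0.00). A1 meets AZ tangentially, so WZ is at right angles to AZ, so W = Z + (0, -7.6) = (-30.0, -7.60). Since WJ ⟂ JU (tangency), |WU| = √(7.6² + 37.6²) = 38.4 regardless of where J sits on A1. So U lies on both circle(A, 67.39) and circle(W, 38.4); the below-AZ intersection is U = (-58.8, -33.0). J is the foot of the tangent from U: J = (-36.1, -3.01).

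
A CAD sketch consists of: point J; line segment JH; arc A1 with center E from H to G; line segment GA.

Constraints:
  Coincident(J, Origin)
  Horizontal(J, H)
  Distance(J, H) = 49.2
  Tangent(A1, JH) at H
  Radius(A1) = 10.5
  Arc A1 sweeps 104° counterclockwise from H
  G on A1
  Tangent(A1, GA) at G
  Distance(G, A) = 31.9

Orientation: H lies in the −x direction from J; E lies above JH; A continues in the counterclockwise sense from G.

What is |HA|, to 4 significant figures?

44.06

J is at the origin; JH is horizontal with |JH| = 49.2 and H on the −x side, so H = (-49.20, 0.000). A1 meets JH tangentially, so EH is at right angles to JH, so E = H + (0, 10.5) = (-49.20, 10.50). On A1, H sits at bearing -90° from E; a 104° counterclockwise sweep puts G at bearing 14°, so G = E + 10.5·(cos 14°, sin 14°) = (-39.01, 13.04). A1 meets GA tangentially, so EG is at right angles to GA, so GA runs along (−sin 14°, cos 14°); with |GA| = 31.9, A = (-46.73, 43.99). Then |HA| = |A − H| = 44.06.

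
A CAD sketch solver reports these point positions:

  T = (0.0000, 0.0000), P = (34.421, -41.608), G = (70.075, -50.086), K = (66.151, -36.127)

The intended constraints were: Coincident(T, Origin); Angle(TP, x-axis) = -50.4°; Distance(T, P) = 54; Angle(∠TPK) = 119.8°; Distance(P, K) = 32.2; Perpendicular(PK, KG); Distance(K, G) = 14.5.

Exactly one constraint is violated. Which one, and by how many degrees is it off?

Perpendicular(PK, KG) — off by 5.90°.

T = (0.00, 0.00) ✓; TP at -50.40° ✓; |TP| = 54.00 ✓; ∠TPK = 119.8° ✓; |PK| = 32.20 ✓; ∠(PK, KG) = 84.10° ✗; |KG| = 14.50 ✓.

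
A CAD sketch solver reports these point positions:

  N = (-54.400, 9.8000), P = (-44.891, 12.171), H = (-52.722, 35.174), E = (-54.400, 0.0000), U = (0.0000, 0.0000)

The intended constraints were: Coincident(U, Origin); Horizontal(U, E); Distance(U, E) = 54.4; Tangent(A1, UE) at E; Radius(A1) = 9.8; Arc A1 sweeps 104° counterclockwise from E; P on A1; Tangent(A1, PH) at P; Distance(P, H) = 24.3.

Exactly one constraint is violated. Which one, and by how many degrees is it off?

Tangent(A1, PH) at P — off by 4.80°.

U = (0.00, 0.00) ✓; U.y = 0.00, E.y = 0.00 ✓; |UE| = 54.40 ✓; ∠(NE, EU) = 90.00° ✓; |NE| = 9.800 ✓; bearing(N→P) − bearing(N→E) = 104.0° ✓; |NP| = 9.800 ✓; ∠(NP, PH) = 85.20° ✗; |PH| = 24.30 ✓.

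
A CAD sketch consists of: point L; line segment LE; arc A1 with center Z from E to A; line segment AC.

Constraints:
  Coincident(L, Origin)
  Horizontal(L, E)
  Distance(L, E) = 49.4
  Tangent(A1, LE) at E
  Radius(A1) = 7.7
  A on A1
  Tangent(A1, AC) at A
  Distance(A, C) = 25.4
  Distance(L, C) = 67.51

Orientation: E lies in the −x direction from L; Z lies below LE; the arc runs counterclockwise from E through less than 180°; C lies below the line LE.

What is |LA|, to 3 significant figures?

57.5

Checks: L = (0.00, 0.00) ✓; ∠(ZE, EL) = 90.00° ✓; |ZE| = 7.700 ✓; |ZA| = 7.700 ✓; ∠(ZA, AC) = 90.00° ✓; |AC| = 25.40 ✓; |LC| = 67.51 ✓.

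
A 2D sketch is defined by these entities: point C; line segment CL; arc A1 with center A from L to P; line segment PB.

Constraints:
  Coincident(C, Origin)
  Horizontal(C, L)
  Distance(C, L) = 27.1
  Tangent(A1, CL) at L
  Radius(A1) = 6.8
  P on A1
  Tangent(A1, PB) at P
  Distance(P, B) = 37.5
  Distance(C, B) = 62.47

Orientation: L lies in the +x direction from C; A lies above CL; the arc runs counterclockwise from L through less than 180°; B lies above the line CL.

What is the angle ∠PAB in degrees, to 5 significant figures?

79.722°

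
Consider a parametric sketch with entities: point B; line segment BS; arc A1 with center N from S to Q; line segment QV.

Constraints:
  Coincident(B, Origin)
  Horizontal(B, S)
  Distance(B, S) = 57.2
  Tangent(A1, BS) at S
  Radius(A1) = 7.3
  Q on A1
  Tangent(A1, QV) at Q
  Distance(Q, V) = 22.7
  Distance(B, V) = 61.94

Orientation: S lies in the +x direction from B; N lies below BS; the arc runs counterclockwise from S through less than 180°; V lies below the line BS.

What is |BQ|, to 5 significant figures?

50.713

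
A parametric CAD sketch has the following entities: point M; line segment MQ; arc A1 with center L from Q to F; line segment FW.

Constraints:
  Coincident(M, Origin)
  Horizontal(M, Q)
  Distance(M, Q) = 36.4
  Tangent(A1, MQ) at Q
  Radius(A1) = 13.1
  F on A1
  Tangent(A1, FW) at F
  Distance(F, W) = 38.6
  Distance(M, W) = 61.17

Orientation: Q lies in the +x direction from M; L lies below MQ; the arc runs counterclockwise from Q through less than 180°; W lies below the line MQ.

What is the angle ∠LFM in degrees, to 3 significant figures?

137°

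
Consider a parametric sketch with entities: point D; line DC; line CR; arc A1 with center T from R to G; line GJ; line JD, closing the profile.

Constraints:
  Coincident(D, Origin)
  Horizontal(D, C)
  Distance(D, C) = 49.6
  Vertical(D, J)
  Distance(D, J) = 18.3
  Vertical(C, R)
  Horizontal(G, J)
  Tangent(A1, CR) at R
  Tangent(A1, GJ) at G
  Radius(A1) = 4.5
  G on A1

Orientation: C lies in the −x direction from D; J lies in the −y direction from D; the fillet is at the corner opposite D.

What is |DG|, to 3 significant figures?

48.7

D is at the origin; DC is horizontal with |DC| = 49.6 and C on the −x side, so C = (-49.6, 0.00). D and J share the same x with |DJ| = 18.3 and J on the −y side, so J = (0.00, -18.3). The virtual corner opposite D is at (-49.6, -18.3). Since A1 is tangent to CR there, TR ⟂ CR and A1 meets GJ tangentially, so TG is at right angles to GJ, with radius 4.5, so the center T sits 4.5 in from both sides at T = (-45.1, -13.8). That places the tangent points at R = (-49.6, -13.8) on CR and G = (-45.1, -18.3) on GJ. Then |DG| = |G − D| = 48.7.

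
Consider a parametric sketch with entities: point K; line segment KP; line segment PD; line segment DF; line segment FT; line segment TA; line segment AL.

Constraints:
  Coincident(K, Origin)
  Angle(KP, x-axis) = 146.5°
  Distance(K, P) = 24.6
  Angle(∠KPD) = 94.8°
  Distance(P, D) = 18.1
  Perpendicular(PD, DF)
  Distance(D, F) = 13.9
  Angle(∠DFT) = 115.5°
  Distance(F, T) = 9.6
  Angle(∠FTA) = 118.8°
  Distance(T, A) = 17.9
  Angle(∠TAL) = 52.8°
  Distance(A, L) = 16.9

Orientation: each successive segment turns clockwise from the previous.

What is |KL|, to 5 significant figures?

25.520

K is at the origin; KP runs at 146.5° with length 24.6, so P = (-20.514, 13.578). ∠KPD = 94.8° gives PD at 61.300° from the x-axis; with |PD| = 18.1, D = (-11.822, 29.454). The perpendicularity gives DF at right angles to PD, so DF runs at -28.700°; with |DF| = 13.9, F = (0.37079, 22.779). ∠DFT = 115.5° gives FT at -93.200° from the x-axis; with |FT| = 9.6, T = (-0.16510, 13.194). ∠FTA = 118.8° gives TA at -154.40° from the x-axis; with |TA| = 17.9, A = (-16.308, 5.4595). ∠TAL = 52.8° gives AL at 78.400° from the x-axis; with |AL| = 16.9, L = (-12.910, 22.014). Then |KL| = |L − K| = 25.520.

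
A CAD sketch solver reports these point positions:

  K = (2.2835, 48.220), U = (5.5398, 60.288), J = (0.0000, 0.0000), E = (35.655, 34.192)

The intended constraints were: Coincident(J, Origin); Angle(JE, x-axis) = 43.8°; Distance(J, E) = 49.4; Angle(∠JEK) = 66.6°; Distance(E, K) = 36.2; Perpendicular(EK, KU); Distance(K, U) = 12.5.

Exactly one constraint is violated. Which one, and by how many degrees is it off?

Perpendicular(EK, KU) — off by 7.70°.

J = (0.00, 0.00) ✓; JE at 43.80° ✓; |JE| = 49.40 ✓; ∠JEK = 66.60° ✓; |EK| = 36.20 ✓; ∠(EK, KU) = 82.30° ✗; |KU| = 12.50 ✓.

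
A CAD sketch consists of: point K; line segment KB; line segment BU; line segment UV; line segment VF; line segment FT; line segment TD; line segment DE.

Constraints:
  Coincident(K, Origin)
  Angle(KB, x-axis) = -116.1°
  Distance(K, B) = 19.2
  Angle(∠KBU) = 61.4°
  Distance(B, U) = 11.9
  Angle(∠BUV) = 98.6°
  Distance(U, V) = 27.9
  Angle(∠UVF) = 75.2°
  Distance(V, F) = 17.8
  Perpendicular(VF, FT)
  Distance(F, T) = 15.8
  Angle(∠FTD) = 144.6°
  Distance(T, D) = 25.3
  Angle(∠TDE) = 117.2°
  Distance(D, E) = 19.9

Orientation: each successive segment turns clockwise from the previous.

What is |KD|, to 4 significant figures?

26.94

K is at the origin; KB runs at -116.1° with length 19.2, so B = (-8.447, -17.24). ∠KBU = 61.4° gives BU at 125.3° from the x-axis; with |BU| = 11.9, U = (-15.32, -7.530). ∠BUV = 98.6° gives UV at 43.90° from the x-axis; with |UV| = 27.9, V = (4.780, 11.82). ∠UVF = 75.2° gives VF at -60.90° from the x-axis; with |VF| = 17.8, F = (13.44, -3.737). The perpendicularity gives FT at right angles to VF, so FT runs at -150.9°; with |FT| = 15.8, T = (-0.3688, -11.42). ∠FTD = 144.6° gives TD at 173.7° from the x-axis; with |TD| = 25.3, D = (-25.52, -8.645). Then |KD| = |D − K| = 26.94.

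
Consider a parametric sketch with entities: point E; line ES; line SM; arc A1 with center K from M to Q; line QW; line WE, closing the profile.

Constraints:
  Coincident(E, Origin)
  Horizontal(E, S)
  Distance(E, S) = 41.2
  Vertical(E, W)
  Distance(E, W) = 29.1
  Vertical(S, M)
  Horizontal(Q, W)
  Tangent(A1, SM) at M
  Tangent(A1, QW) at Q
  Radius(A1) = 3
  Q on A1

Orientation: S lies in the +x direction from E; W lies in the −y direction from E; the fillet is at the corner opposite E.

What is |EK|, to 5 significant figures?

46.265

E and W share the same x with |EW| = 29.1 and W on the −y side, so W = (0.0000, -29.100). The virtual corner opposite E is at (41.200, -29.100). A1 meets SM tangentially, so KM is at right angles to SM and the tangent condition forces KQ to be normal to QW, with radius 3.0, so the center K sits 3.0 in from both sides at K = (38.200, -26.100). Then |EK| = |K − E| = 46.265.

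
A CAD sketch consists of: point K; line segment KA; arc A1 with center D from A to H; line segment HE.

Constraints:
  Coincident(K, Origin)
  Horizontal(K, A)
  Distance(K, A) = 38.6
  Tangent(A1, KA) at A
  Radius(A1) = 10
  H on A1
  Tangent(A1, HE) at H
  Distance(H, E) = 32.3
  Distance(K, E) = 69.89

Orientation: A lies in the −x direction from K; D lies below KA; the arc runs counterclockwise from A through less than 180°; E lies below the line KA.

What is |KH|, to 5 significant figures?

48.347

K is at the origin; K and A share the same y with |KA| = 38.6 and A on the −x side, so A = (-38.600, 0.0000). Tangency of A1 to KA means the radius DA is perpendicular to KA, so D = A + (0, -10) = (-38.600, -10.000). Since DH ⟂ HE (tangency), |DE| = √(10.0² + 32.3²) = 33.813 regardless of where H sits on A1. So E lies on both circle(K, 69.89) and circle(D, 33.813); the below-KA intersection is E = (-59.602, -36.499). H is the foot of the tangent from E: H = (-47.923, -6.3842).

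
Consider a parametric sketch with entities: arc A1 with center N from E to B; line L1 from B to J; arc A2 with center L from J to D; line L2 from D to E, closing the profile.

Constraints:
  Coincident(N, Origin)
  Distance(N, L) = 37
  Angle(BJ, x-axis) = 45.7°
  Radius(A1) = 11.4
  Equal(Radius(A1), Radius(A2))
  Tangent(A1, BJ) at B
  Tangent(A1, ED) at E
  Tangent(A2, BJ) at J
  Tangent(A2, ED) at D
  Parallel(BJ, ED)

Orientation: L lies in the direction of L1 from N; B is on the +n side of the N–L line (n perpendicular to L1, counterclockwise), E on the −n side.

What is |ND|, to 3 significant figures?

38.7

The slot axis is L1's direction at 45.7°, so u = (cos 45.7°, sin 45.7°) = (0.698, 0.716) and n = (−sin 45.7°, cos 45.7°) = (-0.716, 0.698). N is at the origin and L lies 37.0 along u from N, so L = 37.0·u = (25.8, 26.5). Tangency of A1 to both parallel lines with radius 11.4 puts B and E at N ± 11.4·n: B = (-8.16, 7.96), E = (8.16, -7.96). Equal radii place J and D the same way about L: J = L + 11.4·n = (17.7, 34.4), D = L − 11.4·n = (34.0, 18.5). Then |ND| = |D − N| = 38.7.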